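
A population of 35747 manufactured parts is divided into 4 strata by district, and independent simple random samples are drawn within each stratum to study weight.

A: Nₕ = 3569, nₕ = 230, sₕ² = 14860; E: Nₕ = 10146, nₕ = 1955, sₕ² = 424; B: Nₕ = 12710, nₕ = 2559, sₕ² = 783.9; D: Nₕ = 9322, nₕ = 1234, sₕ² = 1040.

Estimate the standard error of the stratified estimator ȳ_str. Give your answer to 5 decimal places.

Var(ȳ_str) = Σₕ Wₕ²(1 − fₕ)sₕ²/nₕ with Wₕ = Nₕ/N, N = 35747.
A: Wₕ = 0.09984055; term = 0.09984055²·(1 − 0.06444382)·14860/230 = 0.60252454.
E: Wₕ = 0.28382801; term = 0.28382801²·(1 − 0.19268677)·424/1955 = 0.014104954.
B: Wₕ = 0.35555431; term = 0.35555431²·(1 − 0.20133753)·783.9/2559 = 0.030928977.
D: Wₕ = 0.26077713; term = 0.26077713²·(1 − 0.13237503)·1040/1234 = 0.049726652.
Sum = 0.69728512.
SE = √(0.69728512) = 0.83504.

0.83504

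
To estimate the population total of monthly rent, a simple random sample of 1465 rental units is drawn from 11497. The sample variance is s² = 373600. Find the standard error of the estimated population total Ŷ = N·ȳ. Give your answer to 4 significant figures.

Var(Ŷ) = N²·Var(ȳ) = N²·(1 − n/N)·s²/n.
f = 1465/11497 = 0.12742455; Var(ȳ) = 0.87257545·373600/1465 = 222.52163.
Var(Ŷ) = 11497² · 222.52163 = 2.9413134 × 10^10.
SE(Ŷ) = √(2.9413134 × 10^10) = 171500.

171500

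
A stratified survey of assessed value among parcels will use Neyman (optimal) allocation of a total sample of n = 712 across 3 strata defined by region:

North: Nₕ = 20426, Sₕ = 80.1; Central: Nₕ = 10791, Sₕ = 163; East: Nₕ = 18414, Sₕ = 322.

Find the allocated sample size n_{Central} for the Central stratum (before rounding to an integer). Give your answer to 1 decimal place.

Neyman allocation: nₕ = n·NₕSₕ / Σⱼ NⱼSⱼ.
Σ NⱼSⱼ = 20426·80.1 + 10791·163 + 18414·322 = 9.3243636 × 10^6.
n_{Central} = 712·10791·163 / (9.3243636 × 10^6) = 134.3.

134.3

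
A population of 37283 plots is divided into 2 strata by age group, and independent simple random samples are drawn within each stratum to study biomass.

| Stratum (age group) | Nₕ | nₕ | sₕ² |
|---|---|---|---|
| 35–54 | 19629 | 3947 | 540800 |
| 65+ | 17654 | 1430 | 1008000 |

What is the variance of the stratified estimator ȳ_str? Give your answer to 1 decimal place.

175.6

Var(ȳ_str) = Σₕ Wₕ²(1 − fₕ)sₕ²/nₕ with Wₕ = Nₕ/N, N = 37283.
35–54: Wₕ = 0.52648660; term = 0.52648660²·(1 − 0.20108003)·540800/3947 = 30.342229.
65+: Wₕ = 0.47351340; term = 0.47351340²·(1 − 0.08100147)·1008000/1430 = 145.24589.
Sum = 175.58812.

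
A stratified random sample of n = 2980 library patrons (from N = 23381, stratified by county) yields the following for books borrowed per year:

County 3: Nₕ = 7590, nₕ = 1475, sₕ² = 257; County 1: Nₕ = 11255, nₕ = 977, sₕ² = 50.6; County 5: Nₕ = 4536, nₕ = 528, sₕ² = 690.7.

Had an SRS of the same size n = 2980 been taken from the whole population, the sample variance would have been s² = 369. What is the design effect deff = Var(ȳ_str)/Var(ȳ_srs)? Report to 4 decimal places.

0.6410

Var(ȳ_str) = Σ Wₕ²(1−fₕ)sₕ²/nₕ with Wₕ = Nₕ/23381:
  County 3: (7590/23381)²·(1−1475/7590)·257/1475 = 0.014792895
  County 1: (11255/23381)²·(1−977/11255)·50.6/977 = 0.010959327
  County 5: (4536/23381)²·(1−528/4536)·690.7/528 = 0.043504094
  → Var(ȳ_str) = 0.069256316.
Var(ȳ_srs) = (1 − 2980/23381)·369/2980 = 0.10804346.
deff = 0.069256316 / 0.10804346 = 0.6410.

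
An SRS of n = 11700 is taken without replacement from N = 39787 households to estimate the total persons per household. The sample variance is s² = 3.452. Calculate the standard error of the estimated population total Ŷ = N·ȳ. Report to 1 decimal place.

Var(Ŷ) = N²·Var(ȳ) = N²·(1 − n/N)·s²/n.
f = 11700/39787 = 0.29406590; Var(ȳ) = 0.70593410·3.452/11700 = 2.0828073 × 10^-4.
Var(Ŷ) = 39787² · (2.0828073 × 10^-4) = 329709.51.
SE(Ŷ) = √(329709.51) = 574.2.

574.2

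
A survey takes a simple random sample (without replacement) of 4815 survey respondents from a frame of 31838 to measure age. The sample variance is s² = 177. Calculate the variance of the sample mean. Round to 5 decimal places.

0.03120

Under SRS without replacement, Var(ȳ) = (1 − f)·s²/n with f = n/N = 4815/31838 = 0.15123437.
Var(ȳ) = (1 − 0.15123437)·177/4815 = 0.84876563·0.036760125 = 0.03120073.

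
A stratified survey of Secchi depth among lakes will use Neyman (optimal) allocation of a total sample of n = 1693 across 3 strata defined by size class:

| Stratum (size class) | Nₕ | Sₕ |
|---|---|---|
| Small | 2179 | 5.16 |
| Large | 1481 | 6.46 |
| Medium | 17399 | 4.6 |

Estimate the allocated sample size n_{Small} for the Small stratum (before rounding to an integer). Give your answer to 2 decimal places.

Neyman allocation: nₕ = n·NₕSₕ / Σⱼ NⱼSⱼ.
Σ NⱼSⱼ = 2179·5.16 + 1481·6.46 + 17399·4.6 = 100846.3.
n_{Small} = 1693·2179·5.16 / 100846.3 = 188.76.

188.76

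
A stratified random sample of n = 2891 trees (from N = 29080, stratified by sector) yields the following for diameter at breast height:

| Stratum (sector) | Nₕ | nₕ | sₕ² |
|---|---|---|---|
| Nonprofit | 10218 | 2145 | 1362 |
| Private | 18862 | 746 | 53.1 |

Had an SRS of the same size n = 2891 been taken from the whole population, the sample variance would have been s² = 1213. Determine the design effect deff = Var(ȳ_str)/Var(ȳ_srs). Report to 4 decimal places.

0.2400

Var(ȳ_str) = Σ Wₕ²(1−fₕ)sₕ²/nₕ with Wₕ = Nₕ/29080:
  Nonprofit: (10218/29080)²·(1−2145/10218)·1362/2145 = 0.061938667
  Private: (18862/29080)²·(1−746/18862)·53.1/746 = 0.028761858
  → Var(ȳ_str) = 0.090700525.
Var(ȳ_srs) = (1 − 2891/29080)·1213/2891 = 0.37786548.
deff = 0.090700525 / 0.37786548 = 0.2400.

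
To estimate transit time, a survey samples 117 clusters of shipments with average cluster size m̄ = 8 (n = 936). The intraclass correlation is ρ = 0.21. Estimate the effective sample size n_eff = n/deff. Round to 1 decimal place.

378.9

deff = 1 + (8 − 1)·0.21 = 1 + 1.47 = 2.47.
n_eff = 936 / 2.47 = 378.9.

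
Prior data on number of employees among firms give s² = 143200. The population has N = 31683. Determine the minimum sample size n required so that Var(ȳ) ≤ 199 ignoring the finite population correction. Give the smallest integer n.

Without fpc, n₀ = s²/D = 143200/199 = 719.5980.
Rounding up, n = 720.

720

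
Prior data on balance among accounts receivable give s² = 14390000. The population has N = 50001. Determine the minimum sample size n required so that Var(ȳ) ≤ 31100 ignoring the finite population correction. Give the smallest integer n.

Without fpc, n₀ = s²/D = 14390000/31100 = 462.7010.
Rounding up, n = 463.

463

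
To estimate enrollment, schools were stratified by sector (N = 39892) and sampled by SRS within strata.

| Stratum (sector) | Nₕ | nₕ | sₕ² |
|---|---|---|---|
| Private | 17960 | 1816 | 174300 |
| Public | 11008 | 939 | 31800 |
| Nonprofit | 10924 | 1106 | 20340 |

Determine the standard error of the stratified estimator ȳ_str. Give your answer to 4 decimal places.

4.5919

Var(ȳ_str) = Σₕ Wₕ²(1 − fₕ)sₕ²/nₕ with Wₕ = Nₕ/N, N = 39892.
Private: Wₕ = 0.45021558; term = 0.45021558²·(1 − 0.10111359)·174300/1816 = 17.487487.
Public: Wₕ = 0.27594505; term = 0.27594505²·(1 − 0.08530160)·31800/939 = 2.358765.
Nonprofit: Wₕ = 0.27383937; term = 0.27383937²·(1 − 0.10124497)·20340/1106 = 1.2394497.
Sum = 21.085702.
SE = √(21.085702) = 4.5919.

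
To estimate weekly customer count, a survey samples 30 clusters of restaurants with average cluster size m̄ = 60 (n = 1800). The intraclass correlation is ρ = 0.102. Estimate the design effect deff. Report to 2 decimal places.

deff = 1 + (60 − 1)·0.102 = 1 + 6.018 = 7.018.

7.02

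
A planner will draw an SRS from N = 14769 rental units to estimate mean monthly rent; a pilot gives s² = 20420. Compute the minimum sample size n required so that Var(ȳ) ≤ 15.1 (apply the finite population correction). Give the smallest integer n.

1239

Without fpc, n₀ = s²/D = 20420/15.1 = 1352.3179.
With fpc, (1 − n/N)·s²/n ≤ D requires n ≥ n₀/(1 + n₀/N) = 1352.3179/(1 + 1352.3179/14769) = 1238.8803.
Rounding up, n = 1239.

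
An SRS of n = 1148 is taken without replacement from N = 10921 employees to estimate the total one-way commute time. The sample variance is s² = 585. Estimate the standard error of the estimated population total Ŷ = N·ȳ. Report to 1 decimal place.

7374.8

Var(Ŷ) = N²·Var(ȳ) = N²·(1 − n/N)·s²/n.
f = 1148/10921 = 0.10511858; Var(ȳ) = 0.89488142·585/1148 = 0.45601536.
Var(Ŷ) = 10921² · 0.45601536 = 5.438815 × 10^7.
SE(Ŷ) = √(5.438815 × 10^7) = 7374.8.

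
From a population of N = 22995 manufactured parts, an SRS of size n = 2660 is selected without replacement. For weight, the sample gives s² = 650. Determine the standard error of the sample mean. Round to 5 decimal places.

Under SRS without replacement, Var(ȳ) = (1 − f)·s²/n with f = n/N = 2660/22995 = 0.11567732.
Var(ȳ) = (1 − 0.11567732)·650/2660 = 0.88432268·0.2443609 = 0.21609389.
SE(ȳ) = √(0.21609389) = 0.46486.

0.46486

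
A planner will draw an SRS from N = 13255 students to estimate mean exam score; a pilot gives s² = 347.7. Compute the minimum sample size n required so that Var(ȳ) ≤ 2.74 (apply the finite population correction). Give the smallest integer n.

Without fpc, n₀ = s²/D = 347.7/2.74 = 126.8978.
With fpc, (1 − n/N)·s²/n ≤ D requires n ≥ n₀/(1 + n₀/N) = 126.8978/(1 + 126.8978/13255) = 125.6945.
Rounding up, n = 126.

126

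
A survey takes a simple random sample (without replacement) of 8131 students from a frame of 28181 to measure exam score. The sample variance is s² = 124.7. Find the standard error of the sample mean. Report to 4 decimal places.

Under SRS without replacement, Var(ȳ) = (1 − f)·s²/n with f = n/N = 8131/28181 = 0.28852773.
Var(ȳ) = (1 − 0.28852773)·124.7/8131 = 0.71147227·0.015336367 = 0.0109114.
SE(ȳ) = √(0.0109114) = 0.1045.

0.1045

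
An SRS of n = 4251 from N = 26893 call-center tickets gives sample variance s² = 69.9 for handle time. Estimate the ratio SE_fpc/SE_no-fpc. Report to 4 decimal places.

0.9176

f = n/N = 4251/26893 = 0.15807087.
SE_no-fpc = √(s²/n) = 0.128231; SE_fpc = √((1−f)s²/n) = 0.11766053.
Ratio = √(1−f) = 0.91756696.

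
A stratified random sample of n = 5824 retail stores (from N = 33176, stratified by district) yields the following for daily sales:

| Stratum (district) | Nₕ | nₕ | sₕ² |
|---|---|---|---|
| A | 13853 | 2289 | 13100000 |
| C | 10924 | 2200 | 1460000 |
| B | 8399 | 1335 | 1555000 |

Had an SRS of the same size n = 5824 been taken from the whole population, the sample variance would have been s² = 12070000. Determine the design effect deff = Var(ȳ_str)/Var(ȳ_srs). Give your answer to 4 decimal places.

Var(ȳ_str) = Σ Wₕ²(1−fₕ)sₕ²/nₕ with Wₕ = Nₕ/33176:
  A: (13853/33176)²·(1−2289/13853)·13100000/2289 = 832.97003
  C: (10924/33176)²·(1−2200/10924)·1460000/2200 = 57.461833
  B: (8399/33176)²·(1−1335/8399)·1555000/1335 = 62.788391
  → Var(ȳ_str) = 953.22025.
Var(ȳ_srs) = (1 − 5824/33176)·12070000/5824 = 1708.6416.
deff = 953.22025 / 1708.6416 = 0.5579.

0.5579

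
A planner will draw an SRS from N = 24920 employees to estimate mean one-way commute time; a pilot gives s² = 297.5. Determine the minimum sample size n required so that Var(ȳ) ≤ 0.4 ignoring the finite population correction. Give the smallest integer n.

744

Without fpc, n₀ = s²/D = 297.5/0.4 = 743.7500.
Rounding up, n = 744.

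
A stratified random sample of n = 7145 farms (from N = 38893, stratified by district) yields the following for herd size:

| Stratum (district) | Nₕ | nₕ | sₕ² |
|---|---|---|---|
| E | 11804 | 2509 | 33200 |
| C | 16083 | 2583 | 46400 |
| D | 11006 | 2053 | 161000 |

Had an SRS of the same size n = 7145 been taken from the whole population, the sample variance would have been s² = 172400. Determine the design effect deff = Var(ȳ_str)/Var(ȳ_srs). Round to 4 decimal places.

Var(ȳ_str) = Σ Wₕ²(1−fₕ)sₕ²/nₕ with Wₕ = Nₕ/38893:
  E: (11804/38893)²·(1−2509/11804)·33200/2509 = 0.95978317
  C: (16083/38893)²·(1−2583/16083)·46400/2583 = 2.5784073
  D: (11006/38893)²·(1−2053/11006)·161000/2053 = 5.1084851
  → Var(ȳ_str) = 8.6466756.
Var(ȳ_srs) = (1 − 7145/38893)·172400/7145 = 19.696087.
deff = 8.6466756 / 19.696087 = 0.4390.

0.4390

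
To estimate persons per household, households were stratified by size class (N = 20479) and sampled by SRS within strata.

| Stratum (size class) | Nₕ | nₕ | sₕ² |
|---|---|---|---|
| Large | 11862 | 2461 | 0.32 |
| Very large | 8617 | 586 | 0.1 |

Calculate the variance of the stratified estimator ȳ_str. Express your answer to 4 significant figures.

6.273 × 10^-5

Var(ȳ_str) = Σₕ Wₕ²(1 − fₕ)sₕ²/nₕ with Wₕ = Nₕ/N, N = 20479.
Large: Wₕ = 0.57922750; term = 0.57922750²·(1 − 0.20746923)·0.32/2461 = 3.4574256 × 10^-5.
Very large: Wₕ = 0.42077250; term = 0.42077250²·(1 − 0.06800511)·0.1/586 = 2.8158571 × 10^-5.
Sum = 6.2732827 × 10^-5.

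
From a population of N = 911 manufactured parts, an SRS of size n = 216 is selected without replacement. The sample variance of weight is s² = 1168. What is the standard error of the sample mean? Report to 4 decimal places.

Under SRS without replacement, Var(ȳ) = (1 − f)·s²/n with f = n/N = 216/911 = 0.23710209.
Var(ȳ) = (1 − 0.23710209)·1168/216 = 0.76289791·5.4074074 = 4.1252998.
SE(ȳ) = √(4.1252998) = 2.0311.

2.0311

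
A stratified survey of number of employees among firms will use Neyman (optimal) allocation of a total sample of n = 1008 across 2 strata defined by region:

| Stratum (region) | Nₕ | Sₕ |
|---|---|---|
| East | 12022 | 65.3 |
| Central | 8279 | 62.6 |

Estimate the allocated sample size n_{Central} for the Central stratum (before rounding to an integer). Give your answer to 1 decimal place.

400.8

Neyman allocation: nₕ = n·NₕSₕ / Σⱼ NⱼSⱼ.
Σ NⱼSⱼ = 12022·65.3 + 8279·62.6 = 1.303302 × 10^6.
n_{Central} = 1008·8279·62.6 / (1.303302 × 10^6) = 400.8.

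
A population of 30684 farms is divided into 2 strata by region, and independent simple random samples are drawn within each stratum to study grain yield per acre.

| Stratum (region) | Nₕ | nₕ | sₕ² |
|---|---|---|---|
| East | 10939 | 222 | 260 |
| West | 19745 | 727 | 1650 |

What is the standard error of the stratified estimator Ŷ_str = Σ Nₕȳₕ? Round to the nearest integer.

Var(Ŷ_str) = Σₕ Nₕ²(1 − fₕ)sₕ²/nₕ.
East: 10939²·(1 − 222/10939)·260/222 = 1.3730022 × 10^8.
West: 19745²·(1 − 727/19745)·1650/727 = 8.5225884 × 10^8.
Sum = 9.8955906 × 10^8.
SE = √(9.8955906 × 10^8) = 31457.

31457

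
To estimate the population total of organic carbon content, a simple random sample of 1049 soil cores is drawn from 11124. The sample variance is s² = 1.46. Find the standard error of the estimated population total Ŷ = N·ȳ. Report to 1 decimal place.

Var(Ŷ) = N²·Var(ȳ) = N²·(1 − n/N)·s²/n.
f = 1049/11124 = 0.09430061; Var(ȳ) = 0.90569939·1.46/1049 = 0.001260554.
Var(Ŷ) = 11124² · 0.001260554 = 155985.21.
SE(Ŷ) = √(155985.21) = 394.9.

394.9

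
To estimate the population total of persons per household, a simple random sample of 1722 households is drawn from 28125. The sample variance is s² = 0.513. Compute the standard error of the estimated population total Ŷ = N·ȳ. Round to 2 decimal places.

470.34

Var(Ŷ) = N²·Var(ȳ) = N²·(1 − n/N)·s²/n.
f = 1722/28125 = 0.06122667; Var(ȳ) = 0.93877333·0.513/1722 = 2.7966941 × 10^-4.
Var(Ŷ) = 28125² · (2.7966941 × 10^-4) = 221222.87.
SE(Ŷ) = √(221222.87) = 470.34.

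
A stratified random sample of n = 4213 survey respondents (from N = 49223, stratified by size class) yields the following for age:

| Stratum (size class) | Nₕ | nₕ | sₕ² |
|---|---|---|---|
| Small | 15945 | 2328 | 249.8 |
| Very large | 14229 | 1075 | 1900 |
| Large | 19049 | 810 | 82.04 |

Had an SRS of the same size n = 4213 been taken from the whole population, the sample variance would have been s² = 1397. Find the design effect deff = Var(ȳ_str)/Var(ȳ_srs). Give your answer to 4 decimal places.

Var(ȳ_str) = Σ Wₕ²(1−fₕ)sₕ²/nₕ with Wₕ = Nₕ/49223:
  Small: (15945/49223)²·(1−2328/15945)·249.8/2328 = 0.0096156636
  Very large: (14229/49223)²·(1−1075/14229)·1900/1075 = 0.13653412
  Large: (19049/49223)²·(1−810/19049)·82.04/810 = 0.014523714
  → Var(ȳ_str) = 0.1606735.
Var(ȳ_srs) = (1 − 4213/49223)·1397/4213 = 0.30321165.
deff = 0.1606735 / 0.30321165 = 0.5299.

0.5299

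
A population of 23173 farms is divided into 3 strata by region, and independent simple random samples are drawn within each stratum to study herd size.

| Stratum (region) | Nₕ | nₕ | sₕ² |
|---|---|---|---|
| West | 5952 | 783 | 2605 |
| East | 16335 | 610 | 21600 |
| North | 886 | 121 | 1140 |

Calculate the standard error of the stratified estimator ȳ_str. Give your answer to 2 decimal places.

4.14

Var(ȳ_str) = Σₕ Wₕ²(1 − fₕ)sₕ²/nₕ with Wₕ = Nₕ/N, N = 23173.
West: Wₕ = 0.25685065; term = 0.25685065²·(1 − 0.13155242)·2605/783 = 0.19061229.
East: Wₕ = 0.70491520; term = 0.70491520²·(1 − 0.03734313)·21600/610 = 16.938275.
North: Wₕ = 0.03823415; term = 0.03823415²·(1 − 0.13656885)·1140/121 = 0.011891869.
Sum = 17.140779.
SE = √(17.140779) = 4.14.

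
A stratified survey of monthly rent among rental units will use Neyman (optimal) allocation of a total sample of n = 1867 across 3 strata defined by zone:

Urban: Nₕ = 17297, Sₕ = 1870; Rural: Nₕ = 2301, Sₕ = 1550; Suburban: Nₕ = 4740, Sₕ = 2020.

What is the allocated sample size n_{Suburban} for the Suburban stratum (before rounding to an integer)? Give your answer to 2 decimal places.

393.00

Neyman allocation: nₕ = n·NₕSₕ / Σⱼ NⱼSⱼ.
Σ NⱼSⱼ = 17297·1870 + 2301·1550 + 4740·2020 = 4.548674 × 10^7.
n_{Suburban} = 1867·4740·2020 / (4.548674 × 10^7) = 393.00.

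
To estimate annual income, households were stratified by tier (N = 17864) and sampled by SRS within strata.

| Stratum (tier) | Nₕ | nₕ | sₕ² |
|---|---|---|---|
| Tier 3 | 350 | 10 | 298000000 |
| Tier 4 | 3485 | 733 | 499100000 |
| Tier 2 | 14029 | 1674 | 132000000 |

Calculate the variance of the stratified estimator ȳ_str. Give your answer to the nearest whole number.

Var(ȳ_str) = Σₕ Wₕ²(1 − fₕ)sₕ²/nₕ with Wₕ = Nₕ/N, N = 17864.
Tier 3: Wₕ = 0.01959248; term = 0.01959248²·(1 − 0.02857143)·298000000/10 = 11112.347.
Tier 4: Wₕ = 0.19508509; term = 0.19508509²·(1 − 0.21032999)·499100000/733 = 20463.381.
Tier 2: Wₕ = 0.78532244; term = 0.78532244²·(1 − 0.11932426)·132000000/1674 = 42828.269.
Sum = 74403.997.

74404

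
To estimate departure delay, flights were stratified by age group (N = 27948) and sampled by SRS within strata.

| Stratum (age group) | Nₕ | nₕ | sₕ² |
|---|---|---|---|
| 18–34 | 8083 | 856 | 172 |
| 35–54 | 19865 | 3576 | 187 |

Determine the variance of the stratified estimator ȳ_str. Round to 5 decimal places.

0.03669

Var(ȳ_str) = Σₕ Wₕ²(1 − fₕ)sₕ²/nₕ with Wₕ = Nₕ/N, N = 27948.
18–34: Wₕ = 0.28921569; term = 0.28921569²·(1 − 0.10590127)·172/856 = 0.0150274.
35–54: Wₕ = 0.71078431; term = 0.71078431²·(1 − 0.18001510)·187/3576 = 0.02166335.
Sum = 0.03669075.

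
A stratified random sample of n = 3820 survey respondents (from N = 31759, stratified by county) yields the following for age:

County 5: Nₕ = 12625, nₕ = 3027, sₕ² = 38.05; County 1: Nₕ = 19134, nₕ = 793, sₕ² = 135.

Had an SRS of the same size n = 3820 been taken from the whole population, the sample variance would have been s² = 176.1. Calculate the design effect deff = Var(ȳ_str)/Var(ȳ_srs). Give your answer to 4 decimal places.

Var(ȳ_str) = Σ Wₕ²(1−fₕ)sₕ²/nₕ with Wₕ = Nₕ/31759:
  County 5: (12625/31759)²·(1−3027/12625)·38.05/3027 = 0.0015101522
  County 1: (19134/31759)²·(1−793/19134)·135/793 = 0.059231908
  → Var(ȳ_str) = 0.06074206.
Var(ȳ_srs) = (1 − 3820/31759)·176.1/3820 = 0.040554592.
deff = 0.06074206 / 0.040554592 = 1.4978.

1.4978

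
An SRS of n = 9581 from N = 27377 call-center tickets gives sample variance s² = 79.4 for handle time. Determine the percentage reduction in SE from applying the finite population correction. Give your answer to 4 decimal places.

19.3753

f = n/N = 9581/27377 = 0.34996530.
SE_no-fpc = √(s²/n) = 0.091034253; SE_fpc = √((1−f)s²/n) = 0.07339612.
Ratio = √(1−f) = 0.80624729. Reduction = 100·(1 − 0.80624729) = 19.3753%.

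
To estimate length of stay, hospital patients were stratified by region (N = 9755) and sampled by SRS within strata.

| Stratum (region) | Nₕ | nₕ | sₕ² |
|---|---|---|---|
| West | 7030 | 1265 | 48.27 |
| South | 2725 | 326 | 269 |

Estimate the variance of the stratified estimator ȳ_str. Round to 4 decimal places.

0.0729

Var(ȳ_str) = Σₕ Wₕ²(1 − fₕ)sₕ²/nₕ with Wₕ = Nₕ/N, N = 9755.
West: Wₕ = 0.72065607; term = 0.72065607²·(1 − 0.17994310)·48.27/1265 = 0.016251253.
South: Wₕ = 0.27934393; term = 0.27934393²·(1 − 0.11963303)·269/326 = 0.05668614.
Sum = 0.072937393.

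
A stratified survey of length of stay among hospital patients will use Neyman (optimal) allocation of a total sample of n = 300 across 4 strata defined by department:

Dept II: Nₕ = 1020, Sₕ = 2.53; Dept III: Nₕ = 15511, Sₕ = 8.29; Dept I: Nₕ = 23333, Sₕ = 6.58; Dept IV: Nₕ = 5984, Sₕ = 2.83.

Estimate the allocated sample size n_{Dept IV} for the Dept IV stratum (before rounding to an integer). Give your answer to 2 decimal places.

Neyman allocation: nₕ = n·NₕSₕ / Σⱼ NⱼSⱼ.
Σ NⱼSⱼ = 1020·2.53 + 15511·8.29 + 23333·6.58 + 5984·2.83 = 301632.65.
n_{Dept IV} = 300·5984·2.83 / 301632.65 = 16.84.

16.84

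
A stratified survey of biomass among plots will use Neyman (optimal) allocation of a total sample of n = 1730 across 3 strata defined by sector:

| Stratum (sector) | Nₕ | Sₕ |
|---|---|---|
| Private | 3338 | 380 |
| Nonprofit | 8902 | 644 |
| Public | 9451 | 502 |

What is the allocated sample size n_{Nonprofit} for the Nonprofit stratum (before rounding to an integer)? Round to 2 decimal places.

844.38

Neyman allocation: nₕ = n·NₕSₕ / Σⱼ NⱼSⱼ.
Σ NⱼSⱼ = 3338·380 + 8902·644 + 9451·502 = 1.174573 × 10^7.
n_{Nonprofit} = 1730·8902·644 / (1.174573 × 10^7) = 844.38.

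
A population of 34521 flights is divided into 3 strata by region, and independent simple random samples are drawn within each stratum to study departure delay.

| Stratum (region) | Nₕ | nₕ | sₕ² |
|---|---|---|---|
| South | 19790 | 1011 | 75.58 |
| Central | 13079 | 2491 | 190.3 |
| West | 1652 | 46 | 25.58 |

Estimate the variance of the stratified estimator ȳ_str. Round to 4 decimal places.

0.0334

Var(ȳ_str) = Σₕ Wₕ²(1 − fₕ)sₕ²/nₕ with Wₕ = Nₕ/N, N = 34521.
South: Wₕ = 0.57327424; term = 0.57327424²·(1 − 0.05108641)·75.58/1011 = 0.023313488.
Central: Wₕ = 0.37887083; term = 0.37887083²·(1 − 0.19045799)·190.3/2491 = 0.0088774206.
West: Wₕ = 0.04785493; term = 0.04785493²·(1 − 0.02784504)·25.58/46 = 0.0012380311.
Sum = 0.03342894.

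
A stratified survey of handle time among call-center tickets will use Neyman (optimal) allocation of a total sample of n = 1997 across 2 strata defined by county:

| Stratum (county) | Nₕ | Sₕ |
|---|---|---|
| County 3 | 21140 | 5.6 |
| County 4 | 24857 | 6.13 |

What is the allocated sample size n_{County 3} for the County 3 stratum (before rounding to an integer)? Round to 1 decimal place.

Neyman allocation: nₕ = n·NₕSₕ / Σⱼ NⱼSⱼ.
Σ NⱼSⱼ = 21140·5.6 + 24857·6.13 = 270757.41.
n_{County 3} = 1997·21140·5.6 / 270757.41 = 873.2.

873.2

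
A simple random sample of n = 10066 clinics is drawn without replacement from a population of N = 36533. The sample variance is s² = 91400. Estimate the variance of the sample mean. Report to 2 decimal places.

6.58

Under SRS without replacement, Var(ȳ) = (1 − f)·s²/n with f = n/N = 10066/36533 = 0.27553171.
Var(ȳ) = (1 − 0.27553171)·91400/10066 = 0.72446829·9.0800715 = 6.5782239.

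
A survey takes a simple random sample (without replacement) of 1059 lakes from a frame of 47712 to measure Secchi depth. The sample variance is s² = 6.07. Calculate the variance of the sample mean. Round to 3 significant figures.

0.00560

Under SRS without replacement, Var(ȳ) = (1 − f)·s²/n with f = n/N = 1059/47712 = 0.02219567.
Var(ȳ) = (1 − 0.02219567)·6.07/1059 = 0.97780433·0.0057318225 = 0.0056046008.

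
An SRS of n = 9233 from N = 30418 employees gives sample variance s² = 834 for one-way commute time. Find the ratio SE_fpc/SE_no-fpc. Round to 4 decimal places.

f = n/N = 9233/30418 = 0.30353738.
SE_no-fpc = √(s²/n) = 0.30054645; SE_fpc = √((1−f)s²/n) = 0.25081905.
Ratio = √(1−f) = 0.83454336.

0.8345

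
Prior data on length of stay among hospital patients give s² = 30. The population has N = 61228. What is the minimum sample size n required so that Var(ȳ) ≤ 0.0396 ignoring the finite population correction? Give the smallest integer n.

Without fpc, n₀ = s²/D = 30/0.0396 = 757.5758.
Rounding up, n = 758.

758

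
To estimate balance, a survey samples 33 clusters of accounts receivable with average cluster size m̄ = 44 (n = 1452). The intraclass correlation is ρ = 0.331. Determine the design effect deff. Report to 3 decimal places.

deff = 1 + (44 − 1)·0.331 = 1 + 14.233 = 15.233.

15.233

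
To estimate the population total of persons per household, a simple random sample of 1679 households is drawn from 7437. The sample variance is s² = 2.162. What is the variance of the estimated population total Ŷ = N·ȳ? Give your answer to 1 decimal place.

Var(Ŷ) = N²·Var(ȳ) = N²·(1 − n/N)·s²/n.
f = 1679/7437 = 0.22576308; Var(ȳ) = 0.77423692·2.162/1679 = 9.9696261 × 10^-4.
Var(Ŷ) = 7437² · (9.9696261 × 10^-4) = 55140.974.

55141.0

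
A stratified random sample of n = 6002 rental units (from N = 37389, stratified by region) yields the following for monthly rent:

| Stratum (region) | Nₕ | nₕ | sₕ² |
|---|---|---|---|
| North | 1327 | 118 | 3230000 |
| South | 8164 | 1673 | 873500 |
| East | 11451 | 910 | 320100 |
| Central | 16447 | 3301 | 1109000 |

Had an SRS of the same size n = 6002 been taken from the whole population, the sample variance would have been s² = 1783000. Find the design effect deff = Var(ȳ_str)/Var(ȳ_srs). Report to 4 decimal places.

Var(ȳ_str) = Σ Wₕ²(1−fₕ)sₕ²/nₕ with Wₕ = Nₕ/37389:
  North: (1327/37389)²·(1−118/1327)·3230000/118 = 31.414492
  South: (8164/37389)²·(1−1673/8164)·873500/1673 = 19.792191
  East: (11451/37389)²·(1−910/11451)·320100/910 = 30.372589
  Central: (16447/37389)²·(1−3301/16447)·1109000/3301 = 51.961137
  → Var(ȳ_str) = 133.54041.
Var(ȳ_srs) = (1 − 6002/37389)·1783000/6002 = 249.37982.
deff = 133.54041 / 249.37982 = 0.5355.

0.5355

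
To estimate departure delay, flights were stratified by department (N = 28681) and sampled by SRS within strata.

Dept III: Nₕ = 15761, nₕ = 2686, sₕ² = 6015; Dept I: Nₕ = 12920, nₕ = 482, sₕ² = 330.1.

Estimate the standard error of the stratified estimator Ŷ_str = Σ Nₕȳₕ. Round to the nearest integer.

23907

Var(Ŷ_str) = Σₕ Nₕ²(1 − fₕ)sₕ²/nₕ.
Dept III: 15761²·(1 − 2686/15761)·6015/2686 = 4.6148234 × 10^8.
Dept I: 12920²·(1 − 482/12920)·330.1/482 = 1.1005545 × 10^8.
Sum = 5.7153779 × 10^8.
SE = √(5.7153779 × 10^8) = 23907.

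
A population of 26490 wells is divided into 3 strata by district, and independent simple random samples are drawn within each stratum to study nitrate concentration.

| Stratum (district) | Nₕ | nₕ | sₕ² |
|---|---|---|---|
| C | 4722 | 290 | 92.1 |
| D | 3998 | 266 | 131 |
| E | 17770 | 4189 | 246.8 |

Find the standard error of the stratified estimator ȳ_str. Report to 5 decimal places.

0.20051

Var(ȳ_str) = Σₕ Wₕ²(1 − fₕ)sₕ²/nₕ with Wₕ = Nₕ/N, N = 26490.
C: Wₕ = 0.17825595; term = 0.17825595²·(1 − 0.06141465)·92.1/290 = 0.0094716022.
D: Wₕ = 0.15092488; term = 0.15092488²·(1 − 0.06653327)·131/266 = 0.010471531.
E: Wₕ = 0.67081918; term = 0.67081918²·(1 − 0.23573438)·246.8/4189 = 0.020262361.
Sum = 0.040205494.
SE = √(0.040205494) = 0.20051.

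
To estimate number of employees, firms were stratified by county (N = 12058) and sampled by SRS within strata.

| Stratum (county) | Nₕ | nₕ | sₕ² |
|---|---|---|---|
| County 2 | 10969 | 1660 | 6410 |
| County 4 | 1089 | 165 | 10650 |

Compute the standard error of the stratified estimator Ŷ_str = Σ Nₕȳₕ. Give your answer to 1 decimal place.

21429.9

Var(Ŷ_str) = Σₕ Nₕ²(1 − fₕ)sₕ²/nₕ.
County 2: 10969²·(1 − 1660/10969)·6410/1660 = 3.9429385 × 10^8.
County 4: 1089²·(1 − 165/1089)·10650/165 = 6.494796 × 10^7.
Sum = 4.5924181 × 10^8.
SE = √(4.5924181 × 10^8) = 21429.9.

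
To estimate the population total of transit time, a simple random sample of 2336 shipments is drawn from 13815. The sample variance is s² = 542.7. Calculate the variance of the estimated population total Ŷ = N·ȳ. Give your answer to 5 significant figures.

Var(Ŷ) = N²·Var(ȳ) = N²·(1 − n/N)·s²/n.
f = 2336/13815 = 0.16909157; Var(ȳ) = 0.83090843·542.7/2336 = 0.19303682.
Var(Ŷ) = 13815² · 0.19303682 = 3.6841893 × 10^7.

3.6842 × 10^7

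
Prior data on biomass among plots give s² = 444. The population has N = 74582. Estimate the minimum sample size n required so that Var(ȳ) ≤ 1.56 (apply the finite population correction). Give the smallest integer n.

Without fpc, n₀ = s²/D = 444/1.56 = 284.6154.
With fpc, (1 − n/N)·s²/n ≤ D requires n ≥ n₀/(1 + n₀/N) = 284.6154/(1 + 284.6154/74582) = 283.5334.
Rounding up, n = 284.

284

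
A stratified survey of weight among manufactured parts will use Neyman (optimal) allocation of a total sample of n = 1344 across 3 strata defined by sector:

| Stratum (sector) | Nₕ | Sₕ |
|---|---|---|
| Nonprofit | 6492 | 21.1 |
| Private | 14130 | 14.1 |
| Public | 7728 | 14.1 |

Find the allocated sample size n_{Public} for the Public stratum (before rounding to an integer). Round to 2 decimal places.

Neyman allocation: nₕ = n·NₕSₕ / Σⱼ NⱼSⱼ.
Σ NⱼSⱼ = 6492·21.1 + 14130·14.1 + 7728·14.1 = 445179.
n_{Public} = 1344·7728·14.1 / 445179 = 328.97.

328.97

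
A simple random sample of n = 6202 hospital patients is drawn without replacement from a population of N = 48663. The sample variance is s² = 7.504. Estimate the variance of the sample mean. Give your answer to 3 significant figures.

Under SRS without replacement, Var(ȳ) = (1 − f)·s²/n with f = n/N = 6202/48663 = 0.12744796.
Var(ȳ) = (1 − 0.12744796)·7.504/6202 = 0.87255204·0.0012099323 = 0.0010557289.

0.00106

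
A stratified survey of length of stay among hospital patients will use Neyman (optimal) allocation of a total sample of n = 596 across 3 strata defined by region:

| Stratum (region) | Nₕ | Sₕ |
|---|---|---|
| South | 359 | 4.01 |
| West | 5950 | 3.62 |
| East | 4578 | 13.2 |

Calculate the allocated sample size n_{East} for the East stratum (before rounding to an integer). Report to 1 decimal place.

Neyman allocation: nₕ = n·NₕSₕ / Σⱼ NⱼSⱼ.
Σ NⱼSⱼ = 359·4.01 + 5950·3.62 + 4578·13.2 = 83408.19.
n_{East} = 596·4578·13.2 / 83408.19 = 431.8.

431.8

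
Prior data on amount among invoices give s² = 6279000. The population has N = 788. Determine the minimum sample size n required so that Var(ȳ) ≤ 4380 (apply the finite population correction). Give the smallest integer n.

509

Without fpc, n₀ = s²/D = 6279000/4380 = 1433.5616.
With fpc, (1 − n/N)·s²/n ≤ D requires n ≥ n₀/(1 + n₀/N) = 1433.5616/(1 + 1433.5616/788) = 508.4921.
Rounding up, n = 509.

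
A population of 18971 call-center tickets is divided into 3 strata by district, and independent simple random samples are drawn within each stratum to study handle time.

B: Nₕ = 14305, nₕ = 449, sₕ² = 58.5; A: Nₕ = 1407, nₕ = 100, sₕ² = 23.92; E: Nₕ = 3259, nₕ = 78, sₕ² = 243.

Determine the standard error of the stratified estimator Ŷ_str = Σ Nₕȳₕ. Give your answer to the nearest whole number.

Var(Ŷ_str) = Σₕ Nₕ²(1 − fₕ)sₕ²/nₕ.
B: 14305²·(1 − 449/14305)·58.5/449 = 2.5824699 × 10^7.
A: 1407²·(1 − 100/1407)·23.92/100 = 439876.6.
E: 3259²·(1 − 78/3259)·243/78 = 3.2296815 × 10^7.
Sum = 5.8561391 × 10^7.
SE = √(5.8561391 × 10^7) = 7653.

7653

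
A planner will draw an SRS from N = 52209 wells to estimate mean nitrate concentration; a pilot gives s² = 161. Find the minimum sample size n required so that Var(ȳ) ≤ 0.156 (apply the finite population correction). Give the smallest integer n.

Without fpc, n₀ = s²/D = 161/0.156 = 1032.0513.
With fpc, (1 − n/N)·s²/n ≤ D requires n ≥ n₀/(1 + n₀/N) = 1032.0513/(1 + 1032.0513/52209) = 1012.0455.
Rounding up, n = 1013.

1013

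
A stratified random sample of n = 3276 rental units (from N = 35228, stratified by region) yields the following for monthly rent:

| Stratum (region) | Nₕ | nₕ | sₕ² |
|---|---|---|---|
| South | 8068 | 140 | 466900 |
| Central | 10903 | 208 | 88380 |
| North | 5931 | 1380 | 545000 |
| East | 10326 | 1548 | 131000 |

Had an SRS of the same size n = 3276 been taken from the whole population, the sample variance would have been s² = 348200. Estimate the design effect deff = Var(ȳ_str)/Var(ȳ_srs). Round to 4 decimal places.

2.3504

Var(ȳ_str) = Σ Wₕ²(1−fₕ)sₕ²/nₕ with Wₕ = Nₕ/35228:
  South: (8068/35228)²·(1−140/8068)·466900/140 = 171.88952
  Central: (10903/35228)²·(1−208/10903)·88380/208 = 39.924684
  North: (5931/35228)²·(1−1380/5931)·545000/1380 = 8.5896645
  East: (10326/35228)²·(1−1548/10326)·131000/1548 = 6.1809049
  → Var(ȳ_str) = 226.58477.
Var(ȳ_srs) = (1 − 3276/35228)·348200/3276 = 96.403973.
deff = 226.58477 / 96.403973 = 2.3504.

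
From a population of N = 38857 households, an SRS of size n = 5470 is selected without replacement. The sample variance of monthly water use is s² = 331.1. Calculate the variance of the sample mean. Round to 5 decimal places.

Under SRS without replacement, Var(ȳ) = (1 − f)·s²/n with f = n/N = 5470/38857 = 0.14077258.
Var(ȳ) = (1 − 0.14077258)·331.1/5470 = 0.85922742·0.060530165 = 0.052009177.

0.05201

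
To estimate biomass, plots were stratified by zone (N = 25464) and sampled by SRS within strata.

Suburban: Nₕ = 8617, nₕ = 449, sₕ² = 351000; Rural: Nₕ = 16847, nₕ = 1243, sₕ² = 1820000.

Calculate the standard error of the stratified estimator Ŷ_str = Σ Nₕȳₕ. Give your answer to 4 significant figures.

Var(Ŷ_str) = Σₕ Nₕ²(1 − fₕ)sₕ²/nₕ.
Suburban: 8617²·(1 − 449/8617)·351000/449 = 5.5021522 × 10^10.
Rural: 16847²·(1 − 1243/16847)·1820000/1243 = 3.8490963 × 10^11.
Sum = 4.3993115 × 10^11.
SE = √(4.3993115 × 10^11) = 663300.

663300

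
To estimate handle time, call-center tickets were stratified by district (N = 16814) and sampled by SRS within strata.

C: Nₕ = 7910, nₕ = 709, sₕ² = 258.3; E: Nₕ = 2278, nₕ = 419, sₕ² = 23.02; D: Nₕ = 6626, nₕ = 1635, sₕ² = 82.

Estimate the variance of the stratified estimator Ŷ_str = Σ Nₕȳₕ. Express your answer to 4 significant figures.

2.264 × 10^7

Var(Ŷ_str) = Σₕ Nₕ²(1 − fₕ)sₕ²/nₕ.
C: 7910²·(1 − 709/7910)·258.3/709 = 2.0751403 × 10^7.
E: 2278²·(1 − 419/2278)·23.02/419 = 232661.44.
D: 6626²·(1 − 1635/6626)·82/1635 = 1.6585749 × 10^6.
Sum = 2.2642639 × 10^7.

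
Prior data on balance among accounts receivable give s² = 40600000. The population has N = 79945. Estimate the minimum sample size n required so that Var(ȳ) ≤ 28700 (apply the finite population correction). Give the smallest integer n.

Without fpc, n₀ = s²/D = 40600000/28700 = 1414.6341.
With fpc, (1 − n/N)·s²/n ≤ D requires n ≥ n₀/(1 + n₀/N) = 1414.6341/(1 + 1414.6341/79945) = 1390.0373.
Rounding up, n = 1391.

1391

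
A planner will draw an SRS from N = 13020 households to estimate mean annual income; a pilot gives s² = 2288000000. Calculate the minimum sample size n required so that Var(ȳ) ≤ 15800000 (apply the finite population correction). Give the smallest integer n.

Without fpc, n₀ = s²/D = 2288000000/15800000 = 144.8101.
With fpc, (1 − n/N)·s²/n ≤ D requires n ≥ n₀/(1 + n₀/N) = 144.8101/(1 + 144.8101/13020) = 143.2172.
Rounding up, n = 144.

144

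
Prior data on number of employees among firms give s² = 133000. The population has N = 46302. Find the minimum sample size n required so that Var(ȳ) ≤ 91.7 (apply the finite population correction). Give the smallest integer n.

Without fpc, n₀ = s²/D = 133000/91.7 = 1450.3817.
With fpc, (1 − n/N)·s²/n ≤ D requires n ≥ n₀/(1 + n₀/N) = 1450.3817/(1 + 1450.3817/46302) = 1406.3293.
Rounding up, n = 1407.

1407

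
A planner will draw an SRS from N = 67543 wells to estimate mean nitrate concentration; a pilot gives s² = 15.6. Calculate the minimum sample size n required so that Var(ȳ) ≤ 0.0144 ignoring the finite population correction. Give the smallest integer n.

Without fpc, n₀ = s²/D = 15.6/0.0144 = 1083.3333.
Rounding up, n = 1084.

1084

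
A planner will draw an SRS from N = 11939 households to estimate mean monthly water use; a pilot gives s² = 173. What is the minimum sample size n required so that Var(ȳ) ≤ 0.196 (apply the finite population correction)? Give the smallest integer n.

Without fpc, n₀ = s²/D = 173/0.196 = 882.6531.
With fpc, (1 − n/N)·s²/n ≤ D requires n ≥ n₀/(1 + n₀/N) = 882.6531/(1 + 882.6531/11939) = 821.8905.
Rounding up, n = 822.

822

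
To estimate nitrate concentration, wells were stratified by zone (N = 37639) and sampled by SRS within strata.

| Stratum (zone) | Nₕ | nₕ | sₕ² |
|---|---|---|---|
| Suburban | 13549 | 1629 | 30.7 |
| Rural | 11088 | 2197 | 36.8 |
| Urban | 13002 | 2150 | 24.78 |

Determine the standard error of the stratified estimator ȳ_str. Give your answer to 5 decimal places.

Var(ȳ_str) = Σₕ Wₕ²(1 − fₕ)sₕ²/nₕ with Wₕ = Nₕ/N, N = 37639.
Suburban: Wₕ = 0.35997237; term = 0.35997237²·(1 − 0.12023028)·30.7/1629 = 0.002148447.
Rural: Wₕ = 0.29458806; term = 0.29458806²·(1 − 0.19814214)·36.8/2197 = 0.001165589.
Urban: Wₕ = 0.34543957; term = 0.34543957²·(1 − 0.16535918)·24.78/2150 = 0.0011479068.
Sum = 0.0044619428.
SE = √(0.0044619428) = 0.06680.

0.06680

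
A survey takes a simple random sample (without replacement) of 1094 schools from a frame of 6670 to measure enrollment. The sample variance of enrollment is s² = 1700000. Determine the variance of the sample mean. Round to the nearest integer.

1299

Under SRS without replacement, Var(ȳ) = (1 − f)·s²/n with f = n/N = 1094/6670 = 0.16401799.
Var(ȳ) = (1 − 0.16401799)·1700000/1094 = 0.83598201·1553.9305 = 1299.058.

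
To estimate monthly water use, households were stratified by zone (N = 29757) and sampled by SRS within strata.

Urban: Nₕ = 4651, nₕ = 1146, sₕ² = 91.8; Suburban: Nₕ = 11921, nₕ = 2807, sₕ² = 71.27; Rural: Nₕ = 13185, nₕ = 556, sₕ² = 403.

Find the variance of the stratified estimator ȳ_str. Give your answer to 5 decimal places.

Var(ȳ_str) = Σₕ Wₕ²(1 − fₕ)sₕ²/nₕ with Wₕ = Nₕ/N, N = 29757.
Urban: Wₕ = 0.15629936; term = 0.15629936²·(1 − 0.24639862)·91.8/1146 = 0.0014747355.
Suburban: Wₕ = 0.40061162; term = 0.40061162²·(1 − 0.23546682)·71.27/2807 = 0.0031153566.
Rural: Wₕ = 0.44308902; term = 0.44308902²·(1 − 0.04216913)·403/556 = 0.13630163.
Sum = 0.14089172.

0.14089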